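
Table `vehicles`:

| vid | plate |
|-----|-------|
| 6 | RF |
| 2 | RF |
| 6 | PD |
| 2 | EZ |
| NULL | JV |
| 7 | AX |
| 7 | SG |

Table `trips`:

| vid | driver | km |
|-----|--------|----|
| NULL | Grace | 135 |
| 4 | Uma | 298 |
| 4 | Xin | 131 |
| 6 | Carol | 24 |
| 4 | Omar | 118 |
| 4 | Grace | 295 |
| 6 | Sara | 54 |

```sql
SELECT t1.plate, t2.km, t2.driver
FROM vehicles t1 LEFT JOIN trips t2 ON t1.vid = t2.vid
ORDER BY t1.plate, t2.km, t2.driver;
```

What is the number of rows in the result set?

9

LEFT JOIN keeps every row from `vehicles`; unmatched rows get NULL for `trips`'s columns.
Matching on t1.vid = t2.vid. A NULL in a compared column never satisfies the condition.
- t1 row (vid=6): matches 2 t2 row(s) → 2 output row(s).
- t1 row (vid=2): no match → kept, t2 columns NULL.
- t1 row (vid=6): matches 2 t2 row(s) → 2 output row(s).
- t1 row (vid=2): no match → kept, t2 columns NULL.
- t1 row (vid=NULL): no match → kept, t2 columns NULL.
- t1 row (vid=7): no match → kept, t2 columns NULL.
- t1 row (vid=7): no match → kept, t2 columns NULL.
Total: 4 matched + 5 padded = 9 rows.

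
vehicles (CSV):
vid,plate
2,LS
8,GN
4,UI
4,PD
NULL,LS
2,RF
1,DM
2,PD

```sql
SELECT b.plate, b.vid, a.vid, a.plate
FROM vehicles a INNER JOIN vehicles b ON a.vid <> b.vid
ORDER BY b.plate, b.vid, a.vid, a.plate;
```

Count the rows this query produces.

INNER JOIN keeps only pairs where the ON condition holds.
Matching on a.vid <> b.vid. A NULL in a compared column never satisfies the condition.
- a row (vid=2): matches 4 b row(s) → 4 output row(s).
- a row (vid=8): matches 6 b row(s) → 6 output row(s).
- a row (vid=4): matches 5 b row(s) → 5 output row(s).
- a row (vid=4): matches 5 b row(s) → 5 output row(s).
- a row (vid=NULL): no match → dropped.
- a row (vid=2): matches 4 b row(s) → 4 output row(s).
- a row (vid=1): matches 6 b row(s) → 6 output row(s).
- a row (vid=2): matches 4 b row(s) → 4 output row(s).
Total: 34 rows.

34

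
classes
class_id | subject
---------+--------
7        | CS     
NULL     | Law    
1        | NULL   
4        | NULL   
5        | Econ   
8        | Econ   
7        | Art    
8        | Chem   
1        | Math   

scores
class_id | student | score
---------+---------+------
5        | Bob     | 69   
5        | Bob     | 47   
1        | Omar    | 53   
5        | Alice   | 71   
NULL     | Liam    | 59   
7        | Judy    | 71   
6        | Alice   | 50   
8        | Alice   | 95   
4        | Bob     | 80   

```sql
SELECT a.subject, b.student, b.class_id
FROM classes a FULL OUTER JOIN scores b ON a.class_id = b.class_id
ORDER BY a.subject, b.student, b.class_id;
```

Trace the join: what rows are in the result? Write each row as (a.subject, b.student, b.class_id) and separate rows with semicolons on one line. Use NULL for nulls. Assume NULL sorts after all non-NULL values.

(Art, Judy, 7); (CS, Judy, 7); (Chem, Alice, 8); (Econ, Alice, 5); (Econ, Alice, 8); (Econ, Bob, 5); (Econ, Bob, 5); (Law, NULL, NULL); (Math, Omar, 1); (NULL, Alice, 6); (NULL, Bob, 4); (NULL, Liam, NULL); (NULL, Omar, 1)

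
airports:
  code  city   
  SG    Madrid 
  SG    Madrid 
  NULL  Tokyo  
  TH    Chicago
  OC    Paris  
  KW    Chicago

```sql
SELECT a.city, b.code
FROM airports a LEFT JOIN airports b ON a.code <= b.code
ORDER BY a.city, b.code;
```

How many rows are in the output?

17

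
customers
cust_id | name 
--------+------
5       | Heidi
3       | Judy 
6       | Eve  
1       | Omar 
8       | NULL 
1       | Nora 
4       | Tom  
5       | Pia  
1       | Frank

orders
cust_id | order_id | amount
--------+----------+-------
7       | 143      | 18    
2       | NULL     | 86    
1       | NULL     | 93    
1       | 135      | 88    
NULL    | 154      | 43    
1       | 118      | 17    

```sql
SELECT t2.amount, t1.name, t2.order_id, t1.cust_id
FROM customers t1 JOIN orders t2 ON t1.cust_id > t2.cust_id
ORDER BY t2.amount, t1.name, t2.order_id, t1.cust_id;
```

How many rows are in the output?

INNER JOIN keeps only pairs where the ON condition holds.
Matching on t1.cust_id > t2.cust_id. A NULL in a compared column never satisfies the condition.
- cust_id=5: 4 matching t2 row(s), so 4 row(s) emitted.
- cust_id=3: 4 matching t2 row(s), so 4 row(s) emitted.
- cust_id=6: 4 matching t2 row(s), so 4 row(s) emitted.
- cust_id=1: no matching t2 row, dropped.
- cust_id=8: 5 matching t2 row(s), so 5 row(s) emitted.
- cust_id=1: no matching t2 row, dropped.
- cust_id=4: 4 matching t2 row(s), so 4 row(s) emitted.
- cust_id=5: 4 matching t2 row(s), so 4 row(s) emitted.
- cust_id=1: no matching t2 row, dropped.
Total: 25 rows.

25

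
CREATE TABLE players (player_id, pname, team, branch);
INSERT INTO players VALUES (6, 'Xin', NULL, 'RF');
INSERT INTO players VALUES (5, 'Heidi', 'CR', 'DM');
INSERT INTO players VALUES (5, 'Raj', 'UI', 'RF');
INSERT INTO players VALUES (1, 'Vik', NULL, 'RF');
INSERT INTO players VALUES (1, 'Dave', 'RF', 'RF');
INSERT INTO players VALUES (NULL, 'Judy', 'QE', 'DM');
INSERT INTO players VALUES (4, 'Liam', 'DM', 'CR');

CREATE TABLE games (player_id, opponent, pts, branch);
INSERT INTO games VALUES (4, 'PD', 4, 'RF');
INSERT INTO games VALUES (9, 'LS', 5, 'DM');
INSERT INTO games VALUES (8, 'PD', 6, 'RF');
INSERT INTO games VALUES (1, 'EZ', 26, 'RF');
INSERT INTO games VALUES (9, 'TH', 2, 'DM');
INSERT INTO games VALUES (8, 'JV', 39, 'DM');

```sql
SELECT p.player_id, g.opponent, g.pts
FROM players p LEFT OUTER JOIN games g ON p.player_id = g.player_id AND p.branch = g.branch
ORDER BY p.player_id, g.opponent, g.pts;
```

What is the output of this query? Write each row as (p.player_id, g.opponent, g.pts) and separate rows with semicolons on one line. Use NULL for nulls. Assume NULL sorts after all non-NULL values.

(1, EZ, 26); (1, EZ, 26); (4, NULL, NULL); (5, NULL, NULL); (5, NULL, NULL); (6, NULL, NULL); (NULL, NULL, NULL)

LEFT JOIN keeps every row from `players`; unmatched rows get NULL for `games`'s columns.
Matching on p.player_id = g.player_id AND p.branch = g.branch. A NULL in a compared column never satisfies the condition.
- p[0] player_id=6, branch=RF → no match; kept with NULLs on the g side.
- p[1] player_id=5, branch=DM → no match; kept with NULLs on the g side.
- p[2] player_id=5, branch=RF → no match; kept with NULLs on the g side.
- p[3] player_id=1, branch=RF → 1 match(es) in g → 1 row(s).
- p[4] player_id=1, branch=RF → 1 match(es) in g → 1 row(s).
- p[5] player_id=NULL, branch=DM → no match; kept with NULLs on the g side.
- p[6] player_id=4, branch=CR → no match; kept with NULLs on the g side.
After projecting and ordering:
p.player_id | g.opponent | g.pts
1 | EZ | 26
1 | EZ | 26
4 | NULL | NULL
5 | NULL | NULL
5 | NULL | NULL
6 | NULL | NULL
NULL | NULL | NULL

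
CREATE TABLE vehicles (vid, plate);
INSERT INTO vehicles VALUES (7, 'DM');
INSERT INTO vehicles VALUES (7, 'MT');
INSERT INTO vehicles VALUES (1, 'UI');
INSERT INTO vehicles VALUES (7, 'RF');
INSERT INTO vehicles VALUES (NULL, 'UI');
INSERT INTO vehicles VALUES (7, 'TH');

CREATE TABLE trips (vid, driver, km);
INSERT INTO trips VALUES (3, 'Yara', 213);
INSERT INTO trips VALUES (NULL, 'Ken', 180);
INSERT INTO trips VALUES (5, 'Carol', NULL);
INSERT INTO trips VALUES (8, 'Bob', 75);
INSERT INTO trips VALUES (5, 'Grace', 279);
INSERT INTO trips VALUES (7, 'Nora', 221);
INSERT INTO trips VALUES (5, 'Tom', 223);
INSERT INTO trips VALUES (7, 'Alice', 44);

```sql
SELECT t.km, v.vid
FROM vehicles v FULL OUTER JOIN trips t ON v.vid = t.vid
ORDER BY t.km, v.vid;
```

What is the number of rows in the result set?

FULL OUTER JOIN keeps every row from both sides; unmatched rows get NULL for the other side's columns.
Matching on v.vid = t.vid. A NULL in a compared column never satisfies the condition.
Matched pairs: 8; unmatched v rows kept: 2; unmatched t rows kept: 6.
Total: 8 matched + 8 padded = 16 rows.

16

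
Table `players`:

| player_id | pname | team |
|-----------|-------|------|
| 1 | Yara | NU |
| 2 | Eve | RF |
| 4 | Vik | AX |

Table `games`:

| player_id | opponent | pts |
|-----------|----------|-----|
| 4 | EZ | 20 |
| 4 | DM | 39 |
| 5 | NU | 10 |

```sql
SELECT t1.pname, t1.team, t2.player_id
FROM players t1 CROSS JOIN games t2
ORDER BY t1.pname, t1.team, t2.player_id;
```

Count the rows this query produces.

CROSS JOIN pairs every row of `players` with every row of `games`: 3 × 3 = 9 rows.

9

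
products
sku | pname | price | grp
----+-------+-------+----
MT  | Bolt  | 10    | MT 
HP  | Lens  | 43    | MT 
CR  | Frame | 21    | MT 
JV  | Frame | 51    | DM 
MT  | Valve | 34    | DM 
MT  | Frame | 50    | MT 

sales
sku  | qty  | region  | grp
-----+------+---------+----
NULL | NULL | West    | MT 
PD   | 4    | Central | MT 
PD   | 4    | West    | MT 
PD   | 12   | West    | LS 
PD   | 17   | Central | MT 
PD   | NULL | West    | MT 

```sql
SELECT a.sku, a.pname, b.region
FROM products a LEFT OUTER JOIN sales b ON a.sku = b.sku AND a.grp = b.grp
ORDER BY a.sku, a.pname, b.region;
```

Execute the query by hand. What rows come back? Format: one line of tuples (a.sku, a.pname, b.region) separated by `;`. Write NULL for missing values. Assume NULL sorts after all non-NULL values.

LEFT JOIN keeps every row from `products`; unmatched rows get NULL for `sales`'s columns.
Matching on a.sku = b.sku AND a.grp = b.grp. A NULL in a compared column never satisfies the condition.
- a row (sku=MT, grp=MT): no match → kept, b columns NULL.
- a row (sku=HP, grp=MT): no match → kept, b columns NULL.
- a row (sku=CR, grp=MT): no match → kept, b columns NULL.
- a row (sku=JV, grp=DM): no match → kept, b columns NULL.
- a row (sku=MT, grp=DM): no match → kept, b columns NULL.
- a row (sku=MT, grp=MT): no match → kept, b columns NULL.
After projecting and ordering:
a.sku | a.pname | b.region
CR | Frame | NULL
HP | Lens | NULL
JV | Frame | NULL
MT | Bolt | NULL
MT | Frame | NULL
MT | Valve | NULL

(CR, Frame, NULL); (HP, Lens, NULL); (JV, Frame, NULL); (MT, Bolt, NULL); (MT, Frame, NULL); (MT, Valve, NULL)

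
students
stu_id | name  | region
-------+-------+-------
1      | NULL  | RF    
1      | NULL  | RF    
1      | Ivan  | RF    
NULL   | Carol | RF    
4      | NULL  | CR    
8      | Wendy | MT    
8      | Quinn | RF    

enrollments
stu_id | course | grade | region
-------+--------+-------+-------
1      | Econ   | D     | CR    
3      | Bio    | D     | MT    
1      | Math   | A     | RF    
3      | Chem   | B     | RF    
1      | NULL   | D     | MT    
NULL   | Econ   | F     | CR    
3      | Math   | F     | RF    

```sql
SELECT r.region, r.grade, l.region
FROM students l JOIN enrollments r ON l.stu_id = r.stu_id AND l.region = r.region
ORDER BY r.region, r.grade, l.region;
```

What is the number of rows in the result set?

3

INNER JOIN keeps only pairs where the ON condition holds.
Matching on l.stu_id = r.stu_id AND l.region = r.region. A NULL in a compared column never satisfies the condition.
- l (stu_id=1, region=RF) pairs with 1 row(s) of r.
- l (stu_id=1, region=RF) pairs with 1 row(s) of r.
- l (stu_id=1, region=RF) pairs with 1 row(s) of r.
- l (stu_id=NULL, region=RF) has no partner → excluded.
- l (stu_id=4, region=CR) has no partner → excluded.
- l (stu_id=8, region=MT) has no partner → excluded.
- l (stu_id=8, region=RF) has no partner → excluded.
Total: 3 rows.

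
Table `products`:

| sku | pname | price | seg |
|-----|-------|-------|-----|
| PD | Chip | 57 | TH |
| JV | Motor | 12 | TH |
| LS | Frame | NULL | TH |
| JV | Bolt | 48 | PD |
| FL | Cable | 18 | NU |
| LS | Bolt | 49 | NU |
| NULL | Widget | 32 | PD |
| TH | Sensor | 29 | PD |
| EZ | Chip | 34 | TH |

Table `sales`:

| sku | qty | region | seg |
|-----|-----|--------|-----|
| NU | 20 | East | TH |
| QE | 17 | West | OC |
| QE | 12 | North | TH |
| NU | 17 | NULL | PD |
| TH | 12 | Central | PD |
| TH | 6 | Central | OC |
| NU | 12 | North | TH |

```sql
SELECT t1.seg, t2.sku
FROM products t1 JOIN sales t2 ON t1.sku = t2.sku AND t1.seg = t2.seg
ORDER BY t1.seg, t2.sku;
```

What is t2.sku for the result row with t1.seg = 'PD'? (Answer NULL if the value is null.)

TH

INNER JOIN keeps only pairs where the ON condition holds.
Matching on t1.sku = t2.sku AND t1.seg = t2.seg. A NULL in a compared column never satisfies the condition.
Matched pairs: 1.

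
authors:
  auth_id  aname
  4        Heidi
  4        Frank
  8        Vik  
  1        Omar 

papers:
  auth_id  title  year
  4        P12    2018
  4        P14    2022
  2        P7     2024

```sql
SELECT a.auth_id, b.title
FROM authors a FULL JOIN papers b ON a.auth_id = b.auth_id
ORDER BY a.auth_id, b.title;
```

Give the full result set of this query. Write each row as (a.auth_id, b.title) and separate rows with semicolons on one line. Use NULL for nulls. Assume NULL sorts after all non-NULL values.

(1, NULL); (4, P12); (4, P12); (4, P14); (4, P14); (8, NULL); (NULL, P7)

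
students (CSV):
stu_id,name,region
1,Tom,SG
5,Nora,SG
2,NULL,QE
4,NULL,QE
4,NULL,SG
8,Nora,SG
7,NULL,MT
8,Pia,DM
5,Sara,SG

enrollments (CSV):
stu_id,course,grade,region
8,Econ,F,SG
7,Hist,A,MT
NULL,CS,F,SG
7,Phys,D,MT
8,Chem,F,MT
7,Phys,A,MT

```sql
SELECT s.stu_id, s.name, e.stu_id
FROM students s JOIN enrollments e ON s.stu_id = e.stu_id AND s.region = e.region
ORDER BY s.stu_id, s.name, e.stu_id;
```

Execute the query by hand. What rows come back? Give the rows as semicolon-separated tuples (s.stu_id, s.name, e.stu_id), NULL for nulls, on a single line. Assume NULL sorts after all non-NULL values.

INNER JOIN keeps only pairs where the ON condition holds.
Matching on s.stu_id = e.stu_id AND s.region = e.region. A NULL in a compared column never satisfies the condition.
- stu_id=1, region=SG: no matching e row, dropped.
- stu_id=5, region=SG: no matching e row, dropped.
- stu_id=2, region=QE: no matching e row, dropped.
- stu_id=4, region=QE: no matching e row, dropped.
- stu_id=4, region=SG: no matching e row, dropped.
- stu_id=8, region=SG: 1 matching e row(s), so 1 row(s) emitted.
- stu_id=7, region=MT: 3 matching e row(s), so 3 row(s) emitted.
- stu_id=8, region=DM: no matching e row, dropped.
- stu_id=5, region=SG: no matching e row, dropped.
After projecting and ordering:
s.stu_id | s.name | e.stu_id
7 | NULL | 7
7 | NULL | 7
7 | NULL | 7
8 | Nora | 8

(7, NULL, 7); (7, NULL, 7); (7, NULL, 7); (8, Nora, 8)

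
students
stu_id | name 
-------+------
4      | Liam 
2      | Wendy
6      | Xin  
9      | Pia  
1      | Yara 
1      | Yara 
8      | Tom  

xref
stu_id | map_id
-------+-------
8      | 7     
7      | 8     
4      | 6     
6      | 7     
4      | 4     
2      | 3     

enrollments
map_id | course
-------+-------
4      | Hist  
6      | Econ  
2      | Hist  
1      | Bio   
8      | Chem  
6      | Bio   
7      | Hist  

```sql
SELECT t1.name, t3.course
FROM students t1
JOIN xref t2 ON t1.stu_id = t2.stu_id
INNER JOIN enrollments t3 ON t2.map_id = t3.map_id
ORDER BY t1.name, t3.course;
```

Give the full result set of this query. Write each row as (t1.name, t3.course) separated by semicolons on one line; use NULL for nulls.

(Liam, Bio); (Liam, Econ); (Liam, Hist); (Tom, Hist); (Xin, Hist)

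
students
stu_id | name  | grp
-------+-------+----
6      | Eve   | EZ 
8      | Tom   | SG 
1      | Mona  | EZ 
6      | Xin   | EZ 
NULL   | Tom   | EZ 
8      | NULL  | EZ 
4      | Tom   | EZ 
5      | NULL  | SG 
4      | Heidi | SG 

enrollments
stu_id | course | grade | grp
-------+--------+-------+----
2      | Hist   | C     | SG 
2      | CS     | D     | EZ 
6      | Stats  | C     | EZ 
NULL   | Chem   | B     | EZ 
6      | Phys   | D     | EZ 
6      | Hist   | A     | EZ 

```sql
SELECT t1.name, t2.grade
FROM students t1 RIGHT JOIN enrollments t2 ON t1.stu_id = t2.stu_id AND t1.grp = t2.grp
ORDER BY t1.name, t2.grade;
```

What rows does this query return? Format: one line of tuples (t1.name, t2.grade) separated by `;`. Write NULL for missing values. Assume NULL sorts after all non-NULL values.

(Eve, A); (Eve, C); (Eve, D); (Xin, A); (Xin, C); (Xin, D); (NULL, B); (NULL, C); (NULL, D)

RIGHT JOIN keeps every row from `enrollments`; unmatched rows get NULL for `students`'s columns.
Matching on t1.stu_id = t2.stu_id AND t1.grp = t2.grp. A NULL in a compared column never satisfies the condition.
Matched pairs: 6; unmatched t2 rows kept: 3.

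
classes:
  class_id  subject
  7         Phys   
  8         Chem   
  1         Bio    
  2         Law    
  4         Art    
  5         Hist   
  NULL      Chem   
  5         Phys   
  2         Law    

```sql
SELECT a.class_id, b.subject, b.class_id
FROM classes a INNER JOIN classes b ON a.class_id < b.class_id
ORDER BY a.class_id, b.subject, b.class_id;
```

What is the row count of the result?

INNER JOIN keeps only pairs where the ON condition holds.
Matching on a.class_id < b.class_id. A NULL in a compared column never satisfies the condition.
- a row (class_id=7): matches 1 b row(s) → 1 output row(s).
- a row (class_id=8): no match → dropped.
- a row (class_id=1): matches 7 b row(s) → 7 output row(s).
- a row (class_id=2): matches 5 b row(s) → 5 output row(s).
- a row (class_id=4): matches 4 b row(s) → 4 output row(s).
- a row (class_id=5): matches 2 b row(s) → 2 output row(s).
- a row (class_id=NULL): no match → dropped.
- a row (class_id=5): matches 2 b row(s) → 2 output row(s).
- a row (class_id=2): matches 5 b row(s) → 5 output row(s).
Total: 26 rows.

26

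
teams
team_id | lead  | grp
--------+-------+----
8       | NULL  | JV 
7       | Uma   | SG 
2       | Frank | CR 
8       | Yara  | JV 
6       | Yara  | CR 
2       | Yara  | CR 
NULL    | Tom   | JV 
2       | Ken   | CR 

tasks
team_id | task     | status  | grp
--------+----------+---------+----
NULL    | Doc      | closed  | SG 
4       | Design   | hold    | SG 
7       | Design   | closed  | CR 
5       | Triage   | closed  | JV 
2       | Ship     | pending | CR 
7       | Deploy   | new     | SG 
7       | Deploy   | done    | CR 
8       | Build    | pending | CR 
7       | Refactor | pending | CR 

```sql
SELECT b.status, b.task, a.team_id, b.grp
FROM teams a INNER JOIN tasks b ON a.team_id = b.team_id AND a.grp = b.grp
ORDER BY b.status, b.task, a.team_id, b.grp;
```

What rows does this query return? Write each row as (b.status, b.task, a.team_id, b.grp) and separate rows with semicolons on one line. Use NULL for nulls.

(new, Deploy, 7, SG); (pending, Ship, 2, CR); (pending, Ship, 2, CR); (pending, Ship, 2, CR)

INNER JOIN keeps only pairs where the ON condition holds.
Matching on a.team_id = b.team_id AND a.grp = b.grp. A NULL in a compared column never satisfies the condition.
Matched pairs: 4.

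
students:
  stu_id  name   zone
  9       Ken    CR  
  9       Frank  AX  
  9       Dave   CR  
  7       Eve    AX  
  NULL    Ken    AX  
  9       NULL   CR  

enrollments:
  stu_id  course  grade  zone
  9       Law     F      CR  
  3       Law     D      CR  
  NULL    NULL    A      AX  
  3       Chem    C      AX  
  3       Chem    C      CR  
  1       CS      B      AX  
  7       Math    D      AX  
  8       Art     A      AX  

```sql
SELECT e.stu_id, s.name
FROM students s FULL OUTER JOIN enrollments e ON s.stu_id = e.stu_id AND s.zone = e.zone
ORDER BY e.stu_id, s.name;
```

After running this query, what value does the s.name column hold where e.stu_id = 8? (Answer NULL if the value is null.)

NULL

FULL OUTER JOIN keeps every row from both sides; unmatched rows get NULL for the other side's columns.
Matching on s.stu_id = e.stu_id AND s.zone = e.zone. A NULL in a compared column never satisfies the condition.
- s[0] stu_id=9, zone=CR → 1 match(es) in e → 1 row(s).
- s[1] stu_id=9, zone=AX → no match; kept with NULLs on the e side.
- s[2] stu_id=9, zone=CR → 1 match(es) in e → 1 row(s).
- s[3] stu_id=7, zone=AX → 1 match(es) in e → 1 row(s).
- s[4] stu_id=NULL, zone=AX → no match; kept with NULLs on the e side.
- s[5] stu_id=9, zone=CR → 1 match(es) in e → 1 row(s).
- plus 6 unmatched e row(s), each kept with NULL s columns.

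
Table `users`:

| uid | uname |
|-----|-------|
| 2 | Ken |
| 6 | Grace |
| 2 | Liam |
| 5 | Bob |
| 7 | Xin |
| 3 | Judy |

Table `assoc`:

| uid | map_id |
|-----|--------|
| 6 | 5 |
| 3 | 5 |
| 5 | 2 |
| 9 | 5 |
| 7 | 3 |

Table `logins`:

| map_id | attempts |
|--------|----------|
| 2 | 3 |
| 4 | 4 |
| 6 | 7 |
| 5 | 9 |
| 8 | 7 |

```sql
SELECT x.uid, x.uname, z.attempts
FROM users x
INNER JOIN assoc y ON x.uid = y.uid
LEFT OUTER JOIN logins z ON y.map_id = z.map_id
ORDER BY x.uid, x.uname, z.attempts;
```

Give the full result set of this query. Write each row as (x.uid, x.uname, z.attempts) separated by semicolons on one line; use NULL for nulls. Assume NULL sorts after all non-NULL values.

(3, Judy, 9); (5, Bob, 3); (6, Grace, 9); (7, Xin, NULL)

Step 1 — x INNER JOIN y on uid → 4 row(s).
Then LEFT JOIN `logins z` on map_id: each of those 4 rows is kept; rows whose y.map_id has no match in z get NULL for z's columns.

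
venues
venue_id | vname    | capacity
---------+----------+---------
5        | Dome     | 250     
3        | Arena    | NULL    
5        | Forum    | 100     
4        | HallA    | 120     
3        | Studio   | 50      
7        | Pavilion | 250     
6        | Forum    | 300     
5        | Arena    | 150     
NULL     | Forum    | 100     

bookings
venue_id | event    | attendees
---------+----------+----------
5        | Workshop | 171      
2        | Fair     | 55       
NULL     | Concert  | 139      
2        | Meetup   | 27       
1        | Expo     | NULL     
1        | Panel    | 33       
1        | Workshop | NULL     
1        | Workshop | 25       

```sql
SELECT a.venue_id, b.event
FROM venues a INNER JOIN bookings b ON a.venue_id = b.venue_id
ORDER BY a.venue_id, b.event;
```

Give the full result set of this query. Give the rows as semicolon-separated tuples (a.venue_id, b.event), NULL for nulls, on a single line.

(5, Workshop); (5, Workshop); (5, Workshop)

INNER JOIN keeps only pairs where the ON condition holds.
Matching on a.venue_id = b.venue_id. A NULL in a compared column never satisfies the condition.
Matched pairs: 3.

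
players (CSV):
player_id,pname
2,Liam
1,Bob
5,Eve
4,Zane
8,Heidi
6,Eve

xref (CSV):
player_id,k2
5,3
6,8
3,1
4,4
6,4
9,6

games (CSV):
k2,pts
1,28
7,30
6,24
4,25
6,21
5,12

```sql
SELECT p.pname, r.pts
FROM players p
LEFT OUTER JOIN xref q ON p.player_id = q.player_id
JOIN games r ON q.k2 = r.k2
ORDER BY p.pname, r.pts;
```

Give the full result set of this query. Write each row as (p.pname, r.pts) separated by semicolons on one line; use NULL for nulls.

(Eve, 25); (Zane, 25)

Evaluate left to right. First `players p LEFT JOIN xref q` on player_id: 7 row(s).
Then INNER JOIN `games r` on k2: keep only rows whose q.k2 appears in r.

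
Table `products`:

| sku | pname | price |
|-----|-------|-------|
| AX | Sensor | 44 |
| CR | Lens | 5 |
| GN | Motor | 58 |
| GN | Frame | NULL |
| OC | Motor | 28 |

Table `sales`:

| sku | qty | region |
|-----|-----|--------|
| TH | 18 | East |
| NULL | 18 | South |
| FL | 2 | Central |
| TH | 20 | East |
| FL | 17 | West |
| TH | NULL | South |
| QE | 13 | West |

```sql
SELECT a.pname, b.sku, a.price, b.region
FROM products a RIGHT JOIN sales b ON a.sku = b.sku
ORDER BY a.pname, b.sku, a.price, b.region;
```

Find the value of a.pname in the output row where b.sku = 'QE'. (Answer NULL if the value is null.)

NULL

RIGHT JOIN keeps every row from `sales`; unmatched rows get NULL for `products`'s columns.
Matching on a.sku = b.sku. A NULL in a compared column never satisfies the condition.
- a[0] sku=AX → no match.
- a[1] sku=CR → no match.
- a[2] sku=GN → no match.
- a[3] sku=GN → no match.
- a[4] sku=OC → no match.
- 7 row(s) from b found no a partner → padded with NULL.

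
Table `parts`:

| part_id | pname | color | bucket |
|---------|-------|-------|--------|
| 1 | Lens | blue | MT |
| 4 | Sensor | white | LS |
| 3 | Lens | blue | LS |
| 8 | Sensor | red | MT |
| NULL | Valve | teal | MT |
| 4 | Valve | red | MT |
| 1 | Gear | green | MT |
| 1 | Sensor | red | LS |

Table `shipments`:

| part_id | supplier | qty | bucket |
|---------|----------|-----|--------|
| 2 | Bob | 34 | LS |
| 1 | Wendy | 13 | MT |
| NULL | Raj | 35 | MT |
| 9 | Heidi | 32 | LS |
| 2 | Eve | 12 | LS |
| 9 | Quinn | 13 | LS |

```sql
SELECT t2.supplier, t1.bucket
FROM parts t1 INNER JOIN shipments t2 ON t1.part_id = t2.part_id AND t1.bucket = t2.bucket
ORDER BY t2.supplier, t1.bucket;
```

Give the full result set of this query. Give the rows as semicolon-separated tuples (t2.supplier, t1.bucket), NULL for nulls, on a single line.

(Wendy, MT); (Wendy, MT)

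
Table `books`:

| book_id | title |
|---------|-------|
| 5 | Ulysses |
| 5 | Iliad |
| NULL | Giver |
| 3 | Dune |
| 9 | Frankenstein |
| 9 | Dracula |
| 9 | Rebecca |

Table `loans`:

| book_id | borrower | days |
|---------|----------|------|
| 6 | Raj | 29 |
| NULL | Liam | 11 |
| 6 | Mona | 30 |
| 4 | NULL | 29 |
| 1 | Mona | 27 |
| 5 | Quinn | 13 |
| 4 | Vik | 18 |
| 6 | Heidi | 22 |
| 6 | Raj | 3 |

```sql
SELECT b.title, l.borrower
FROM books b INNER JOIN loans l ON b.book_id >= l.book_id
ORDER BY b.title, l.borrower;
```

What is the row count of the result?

33

INNER JOIN keeps only pairs where the ON condition holds.
Matching on b.book_id >= l.book_id. A NULL in a compared column never satisfies the condition.
- b[0] book_id=5 → 4 match(es) in l → 4 row(s).
- b[1] book_id=5 → 4 match(es) in l → 4 row(s).
- b[2] book_id=NULL → no match; dropped.
- b[3] book_id=3 → 1 match(es) in l → 1 row(s).
- b[4] book_id=9 → 8 match(es) in l → 8 row(s).
- b[5] book_id=9 → 8 match(es) in l → 8 row(s).
- b[6] book_id=9 → 8 match(es) in l → 8 row(s).
Total: 33 rows.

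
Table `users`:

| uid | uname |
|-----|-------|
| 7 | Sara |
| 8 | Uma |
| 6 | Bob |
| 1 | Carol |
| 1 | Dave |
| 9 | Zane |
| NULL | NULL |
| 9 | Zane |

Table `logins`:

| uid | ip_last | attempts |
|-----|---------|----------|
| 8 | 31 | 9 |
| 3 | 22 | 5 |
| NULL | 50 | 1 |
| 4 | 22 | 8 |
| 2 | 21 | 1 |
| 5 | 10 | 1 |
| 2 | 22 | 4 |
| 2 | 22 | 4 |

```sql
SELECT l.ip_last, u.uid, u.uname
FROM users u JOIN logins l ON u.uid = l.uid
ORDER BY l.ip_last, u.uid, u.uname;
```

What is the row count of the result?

1

INNER JOIN keeps only pairs where the ON condition holds.
Matching on u.uid = l.uid. A NULL in a compared column never satisfies the condition.
- u (uid=7) has no partner → excluded.
- u (uid=8) pairs with 1 row(s) of l.
- u (uid=6) has no partner → excluded.
- u (uid=1) has no partner → excluded.
- u (uid=1) has no partner → excluded.
- u (uid=9) has no partner → excluded.
- u (uid=NULL) has no partner → excluded.
- u (uid=9) has no partner → excluded.
Total: 1 rows.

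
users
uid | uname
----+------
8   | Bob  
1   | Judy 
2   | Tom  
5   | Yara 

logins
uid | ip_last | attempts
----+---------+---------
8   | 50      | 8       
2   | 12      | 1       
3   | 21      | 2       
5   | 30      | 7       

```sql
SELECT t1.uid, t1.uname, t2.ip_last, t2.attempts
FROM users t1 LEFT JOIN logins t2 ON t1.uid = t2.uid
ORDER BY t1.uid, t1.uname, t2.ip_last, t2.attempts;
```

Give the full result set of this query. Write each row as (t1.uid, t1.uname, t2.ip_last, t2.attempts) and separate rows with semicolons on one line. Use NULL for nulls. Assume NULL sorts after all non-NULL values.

(1, Judy, NULL, NULL); (2, Tom, 12, 1); (5, Yara, 30, 7); (8, Bob, 50, 8)

LEFT JOIN keeps every row from `users`; unmatched rows get NULL for `logins`'s columns.
Matching on t1.uid = t2.uid.
- uid=8: 1 matching t2 row(s), so 1 row(s) emitted.
- uid=1: no t2 row matches, row kept with t2 columns NULL.
- uid=2: 1 matching t2 row(s), so 1 row(s) emitted.
- uid=5: 1 matching t2 row(s), so 1 row(s) emitted.
After projecting and ordering:
t1.uid | t1.uname | t2.ip_last | t2.attempts
1 | Judy | NULL | NULL
2 | Tom | 12 | 1
5 | Yara | 30 | 7
8 | Bob | 50 | 8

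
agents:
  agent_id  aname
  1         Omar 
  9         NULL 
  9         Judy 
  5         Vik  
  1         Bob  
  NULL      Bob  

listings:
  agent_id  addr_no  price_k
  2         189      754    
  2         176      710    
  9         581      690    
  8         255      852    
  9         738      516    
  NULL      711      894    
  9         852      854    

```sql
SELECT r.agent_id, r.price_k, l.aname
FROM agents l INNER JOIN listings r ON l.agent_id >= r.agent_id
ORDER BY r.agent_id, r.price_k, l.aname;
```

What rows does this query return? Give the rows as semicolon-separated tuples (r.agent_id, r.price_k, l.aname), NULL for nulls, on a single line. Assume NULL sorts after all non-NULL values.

(2, 710, Judy); (2, 710, Vik); (2, 710, NULL); (2, 754, Judy); (2, 754, Vik); (2, 754, NULL); (8, 852, Judy); (8, 852, NULL); (9, 516, Judy); (9, 516, NULL); (9, 690, Judy); (9, 690, NULL); (9, 854, Judy); (9, 854, NULL)

INNER JOIN keeps only pairs where the ON condition holds.
Matching on l.agent_id >= r.agent_id. A NULL in a compared column never satisfies the condition.
- agent_id=1: no matching r row, dropped.
- agent_id=9: 6 matching r row(s), so 6 row(s) emitted.
- agent_id=9: 6 matching r row(s), so 6 row(s) emitted.
- agent_id=5: 2 matching r row(s), so 2 row(s) emitted.
- agent_id=1: no matching r row, dropped.
- agent_id=NULL: no matching r row, dropped.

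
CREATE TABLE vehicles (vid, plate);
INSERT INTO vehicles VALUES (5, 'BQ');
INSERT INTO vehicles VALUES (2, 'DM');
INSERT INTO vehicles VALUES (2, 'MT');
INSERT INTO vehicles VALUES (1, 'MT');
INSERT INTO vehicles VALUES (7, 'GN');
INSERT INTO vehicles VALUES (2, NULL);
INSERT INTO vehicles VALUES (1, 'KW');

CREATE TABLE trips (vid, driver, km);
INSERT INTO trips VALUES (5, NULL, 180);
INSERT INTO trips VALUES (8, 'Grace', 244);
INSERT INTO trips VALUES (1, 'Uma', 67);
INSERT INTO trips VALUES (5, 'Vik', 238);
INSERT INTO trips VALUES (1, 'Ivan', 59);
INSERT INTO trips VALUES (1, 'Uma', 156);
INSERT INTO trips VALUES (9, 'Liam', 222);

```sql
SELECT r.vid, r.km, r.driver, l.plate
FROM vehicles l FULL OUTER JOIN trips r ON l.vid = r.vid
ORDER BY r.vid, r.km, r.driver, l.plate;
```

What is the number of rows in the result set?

14

FULL OUTER JOIN keeps every row from both sides; unmatched rows get NULL for the other side's columns.
Matching on l.vid = r.vid.
- vid=5: 2 matching r row(s), so 2 row(s) emitted.
- vid=2: no r row matches, row kept with r columns NULL.
- vid=2: no r row matches, row kept with r columns NULL.
- vid=1: 3 matching r row(s), so 3 row(s) emitted.
- vid=7: no r row matches, row kept with r columns NULL.
- vid=2: no r row matches, row kept with r columns NULL.
- vid=1: 3 matching r row(s), so 3 row(s) emitted.
- 2 row(s) from r found no l partner → padded with NULL.
Total: 8 matched + 6 padded = 14 rows.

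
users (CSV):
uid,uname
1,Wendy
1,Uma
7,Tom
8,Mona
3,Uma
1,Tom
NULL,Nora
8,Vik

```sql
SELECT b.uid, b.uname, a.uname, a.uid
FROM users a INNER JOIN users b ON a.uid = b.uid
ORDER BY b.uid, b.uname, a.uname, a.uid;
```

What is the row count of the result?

15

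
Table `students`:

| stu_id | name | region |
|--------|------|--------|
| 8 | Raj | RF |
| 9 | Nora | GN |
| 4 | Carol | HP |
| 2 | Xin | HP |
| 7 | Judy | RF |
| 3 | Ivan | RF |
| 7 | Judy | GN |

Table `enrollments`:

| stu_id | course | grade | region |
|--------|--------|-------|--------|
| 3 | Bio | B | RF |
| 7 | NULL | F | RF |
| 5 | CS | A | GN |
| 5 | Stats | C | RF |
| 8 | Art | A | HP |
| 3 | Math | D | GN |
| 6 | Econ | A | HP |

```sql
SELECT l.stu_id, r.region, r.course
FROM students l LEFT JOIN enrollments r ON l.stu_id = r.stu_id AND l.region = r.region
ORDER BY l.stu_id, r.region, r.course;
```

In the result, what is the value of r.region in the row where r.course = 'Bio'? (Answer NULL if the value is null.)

LEFT JOIN keeps every row from `students`; unmatched rows get NULL for `enrollments`'s columns.
Matching on l.stu_id = r.stu_id AND l.region = r.region.
Matched pairs: 2; unmatched l rows kept: 5.

RF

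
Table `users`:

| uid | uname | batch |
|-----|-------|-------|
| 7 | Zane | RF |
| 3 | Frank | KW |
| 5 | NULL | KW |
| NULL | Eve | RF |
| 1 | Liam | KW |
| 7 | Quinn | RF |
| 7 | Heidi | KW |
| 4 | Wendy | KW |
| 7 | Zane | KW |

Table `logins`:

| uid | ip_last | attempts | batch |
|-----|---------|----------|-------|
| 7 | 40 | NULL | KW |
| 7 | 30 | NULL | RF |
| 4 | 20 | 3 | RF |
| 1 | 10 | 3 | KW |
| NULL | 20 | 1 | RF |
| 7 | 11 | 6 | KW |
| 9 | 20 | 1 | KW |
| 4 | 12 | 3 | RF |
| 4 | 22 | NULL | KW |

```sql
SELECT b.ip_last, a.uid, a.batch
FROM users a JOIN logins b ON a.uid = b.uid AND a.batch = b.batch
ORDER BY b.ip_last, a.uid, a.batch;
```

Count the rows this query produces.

8

INNER JOIN keeps only pairs where the ON condition holds.
Matching on a.uid = b.uid AND a.batch = b.batch. A NULL in a compared column never satisfies the condition.
Matched pairs: 8.
Total: 8 rows.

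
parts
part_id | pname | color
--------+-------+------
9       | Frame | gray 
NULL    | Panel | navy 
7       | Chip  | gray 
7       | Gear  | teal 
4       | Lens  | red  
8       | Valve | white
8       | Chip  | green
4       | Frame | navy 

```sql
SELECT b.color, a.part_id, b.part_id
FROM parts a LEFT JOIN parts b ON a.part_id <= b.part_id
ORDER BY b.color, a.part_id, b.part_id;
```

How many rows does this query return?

32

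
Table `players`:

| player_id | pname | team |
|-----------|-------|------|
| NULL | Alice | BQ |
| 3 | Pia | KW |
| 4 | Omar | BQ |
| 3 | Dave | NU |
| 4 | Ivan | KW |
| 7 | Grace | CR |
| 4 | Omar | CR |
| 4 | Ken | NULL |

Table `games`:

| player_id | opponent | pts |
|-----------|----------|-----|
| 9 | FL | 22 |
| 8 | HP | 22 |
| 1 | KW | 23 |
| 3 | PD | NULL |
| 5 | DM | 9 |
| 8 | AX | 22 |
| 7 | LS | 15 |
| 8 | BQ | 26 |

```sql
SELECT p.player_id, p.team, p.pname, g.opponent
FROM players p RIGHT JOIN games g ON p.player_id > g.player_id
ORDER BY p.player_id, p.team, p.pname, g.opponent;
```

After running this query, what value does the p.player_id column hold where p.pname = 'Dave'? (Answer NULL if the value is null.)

3

RIGHT JOIN keeps every row from `games`; unmatched rows get NULL for `players`'s columns.
Matching on p.player_id > g.player_id. A NULL in a compared column never satisfies the condition.
Matched pairs: 13; unmatched g rows kept: 5.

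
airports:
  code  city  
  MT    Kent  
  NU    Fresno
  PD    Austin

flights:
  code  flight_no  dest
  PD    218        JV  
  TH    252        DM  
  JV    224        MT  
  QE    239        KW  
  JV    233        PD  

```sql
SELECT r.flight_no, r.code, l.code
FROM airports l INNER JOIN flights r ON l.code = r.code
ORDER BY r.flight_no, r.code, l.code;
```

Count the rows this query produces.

INNER JOIN keeps only pairs where the ON condition holds.
Matching on l.code = r.code.
Matched pairs: 1.
Total: 1 rows.

1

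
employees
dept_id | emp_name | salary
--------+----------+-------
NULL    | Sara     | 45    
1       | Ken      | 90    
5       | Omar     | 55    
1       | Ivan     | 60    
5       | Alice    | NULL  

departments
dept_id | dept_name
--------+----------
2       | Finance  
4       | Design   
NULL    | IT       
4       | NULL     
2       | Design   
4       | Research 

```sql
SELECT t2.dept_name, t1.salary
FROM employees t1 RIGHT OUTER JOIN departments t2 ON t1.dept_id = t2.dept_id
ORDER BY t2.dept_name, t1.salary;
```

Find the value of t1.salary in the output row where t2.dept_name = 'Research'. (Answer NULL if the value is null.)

NULL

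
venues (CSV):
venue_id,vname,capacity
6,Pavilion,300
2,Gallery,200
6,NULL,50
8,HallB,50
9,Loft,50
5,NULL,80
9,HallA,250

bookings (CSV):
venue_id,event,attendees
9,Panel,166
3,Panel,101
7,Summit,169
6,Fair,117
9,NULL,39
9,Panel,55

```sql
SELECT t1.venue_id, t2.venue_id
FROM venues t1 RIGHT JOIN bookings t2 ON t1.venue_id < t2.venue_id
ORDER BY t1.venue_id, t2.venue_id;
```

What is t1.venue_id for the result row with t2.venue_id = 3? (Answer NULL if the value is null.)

2

RIGHT JOIN keeps every row from `bookings`; unmatched rows get NULL for `venues`'s columns.
Matching on t1.venue_id < t2.venue_id.
Matched pairs: 22; unmatched t2 rows kept: 0.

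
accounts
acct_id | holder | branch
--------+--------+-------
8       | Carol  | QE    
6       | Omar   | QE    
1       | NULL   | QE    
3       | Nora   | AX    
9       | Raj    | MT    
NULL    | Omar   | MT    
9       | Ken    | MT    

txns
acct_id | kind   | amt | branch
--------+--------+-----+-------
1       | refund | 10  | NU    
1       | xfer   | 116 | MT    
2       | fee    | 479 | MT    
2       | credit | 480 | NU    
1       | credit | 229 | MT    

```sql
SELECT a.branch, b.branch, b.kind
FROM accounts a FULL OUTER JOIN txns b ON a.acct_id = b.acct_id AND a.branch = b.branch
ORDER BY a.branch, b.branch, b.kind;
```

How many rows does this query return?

FULL OUTER JOIN keeps every row from both sides; unmatched rows get NULL for the other side's columns.
Matching on a.acct_id = b.acct_id AND a.branch = b.branch. A NULL in a compared column never satisfies the condition.
Matched pairs: 0; unmatched a rows kept: 7; unmatched b rows kept: 5.
Total: 0 matched + 12 padded = 12 rows.

12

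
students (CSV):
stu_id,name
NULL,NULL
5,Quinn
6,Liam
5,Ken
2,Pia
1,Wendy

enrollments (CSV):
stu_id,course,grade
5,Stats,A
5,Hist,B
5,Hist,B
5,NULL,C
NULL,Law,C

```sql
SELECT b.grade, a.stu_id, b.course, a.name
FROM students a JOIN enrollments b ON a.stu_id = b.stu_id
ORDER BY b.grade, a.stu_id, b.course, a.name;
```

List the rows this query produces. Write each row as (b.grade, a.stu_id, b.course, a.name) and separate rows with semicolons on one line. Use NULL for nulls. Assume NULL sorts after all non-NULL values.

INNER JOIN keeps only pairs where the ON condition holds.
Matching on a.stu_id = b.stu_id. A NULL in a compared column never satisfies the condition.
- a row (stu_id=NULL): no match → dropped.
- a row (stu_id=5): matches 4 b row(s) → 4 output row(s).
- a row (stu_id=6): no match → dropped.
- a row (stu_id=5): matches 4 b row(s) → 4 output row(s).
- a row (stu_id=2): no match → dropped.
- a row (stu_id=1): no match → dropped.
After projecting and ordering:
b.grade | a.stu_id | b.course | a.name
A | 5 | Stats | Ken
A | 5 | Stats | Quinn
B | 5 | Hist | Ken
B | 5 | Hist | Ken
B | 5 | Hist | Quinn
B | 5 | Hist | Quinn
C | 5 | NULL | Ken
C | 5 | NULL | Quinn

(A, 5, Stats, Ken); (A, 5, Stats, Quinn); (B, 5, Hist, Ken); (B, 5, Hist, Ken); (B, 5, Hist, Quinn); (B, 5, Hist, Quinn); (C, 5, NULL, Ken); (C, 5, NULL, Quinn)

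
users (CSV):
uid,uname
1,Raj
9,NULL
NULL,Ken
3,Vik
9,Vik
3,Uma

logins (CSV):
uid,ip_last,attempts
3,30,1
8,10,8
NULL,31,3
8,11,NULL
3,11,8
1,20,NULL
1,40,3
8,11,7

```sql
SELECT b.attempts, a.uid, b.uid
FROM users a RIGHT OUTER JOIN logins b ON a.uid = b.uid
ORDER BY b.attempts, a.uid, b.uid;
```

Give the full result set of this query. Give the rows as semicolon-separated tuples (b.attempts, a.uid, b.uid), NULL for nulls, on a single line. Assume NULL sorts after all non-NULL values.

(1, 3, 3); (1, 3, 3); (3, 1, 1); (3, NULL, NULL); (7, NULL, 8); (8, 3, 3); (8, 3, 3); (8, NULL, 8); (NULL, 1, 1); (NULL, NULL, 8)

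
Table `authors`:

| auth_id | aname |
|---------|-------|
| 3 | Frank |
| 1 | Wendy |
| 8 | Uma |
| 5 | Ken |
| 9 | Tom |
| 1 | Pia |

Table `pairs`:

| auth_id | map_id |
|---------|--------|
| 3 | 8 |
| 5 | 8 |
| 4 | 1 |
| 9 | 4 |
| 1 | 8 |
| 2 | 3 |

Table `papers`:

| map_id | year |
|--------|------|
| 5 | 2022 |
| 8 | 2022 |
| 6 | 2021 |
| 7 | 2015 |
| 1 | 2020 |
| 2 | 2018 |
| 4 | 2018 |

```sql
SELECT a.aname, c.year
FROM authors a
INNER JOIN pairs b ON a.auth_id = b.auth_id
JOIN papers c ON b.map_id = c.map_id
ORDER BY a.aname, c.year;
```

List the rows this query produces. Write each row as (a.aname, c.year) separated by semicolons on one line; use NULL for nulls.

Joins associate left-to-right: authors INNER JOIN pairs on auth_id gives 5 intermediate row(s).
Then INNER JOIN `papers c` on map_id: keep only rows whose b.map_id appears in c.

(Frank, 2022); (Ken, 2022); (Pia, 2022); (Tom, 2018); (Wendy, 2022)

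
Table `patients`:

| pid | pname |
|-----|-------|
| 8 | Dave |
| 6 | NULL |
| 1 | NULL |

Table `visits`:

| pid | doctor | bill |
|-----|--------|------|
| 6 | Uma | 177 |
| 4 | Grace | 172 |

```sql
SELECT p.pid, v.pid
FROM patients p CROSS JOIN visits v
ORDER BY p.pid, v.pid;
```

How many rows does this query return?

6

CROSS JOIN pairs every row of `patients` with every row of `visits`: 3 × 2 = 6 rows.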